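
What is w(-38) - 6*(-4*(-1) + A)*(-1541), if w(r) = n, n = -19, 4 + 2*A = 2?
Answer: 27719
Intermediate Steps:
A = -1 (A = -2 + (1/2)*2 = -2 + 1 = -1)
w(r) = -19
w(-38) - 6*(-4*(-1) + A)*(-1541) = -19 - 6*(-4*(-1) - 1)*(-1541) = -19 - 6*(4 - 1)*(-1541) = -19 - 6*3*(-1541) = -19 - 18*(-1541) = -19 + 27738 = 27719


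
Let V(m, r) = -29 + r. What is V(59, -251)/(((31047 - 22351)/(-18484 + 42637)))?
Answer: -845355/1087 ≈ -777.70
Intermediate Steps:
V(59, -251)/(((31047 - 22351)/(-18484 + 42637))) = (-29 - 251)/(((31047 - 22351)/(-18484 + 42637))) = -280/(8696/24153) = -280/(8696*(1/24153)) = -280/8696/24153 = -280*24153/8696 = -845355/1087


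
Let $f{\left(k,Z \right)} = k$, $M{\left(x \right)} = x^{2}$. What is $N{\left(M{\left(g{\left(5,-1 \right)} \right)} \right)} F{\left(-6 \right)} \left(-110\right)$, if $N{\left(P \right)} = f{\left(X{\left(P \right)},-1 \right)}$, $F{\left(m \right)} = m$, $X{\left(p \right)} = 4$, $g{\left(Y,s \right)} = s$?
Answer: $2640$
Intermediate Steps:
$N{\left(P \right)} = 4$
$N{\left(M{\left(g{\left(5,-1 \right)} \right)} \right)} F{\left(-6 \right)} \left(-110\right) = 4 \left(-6\right) \left(-110\right) = \left(-24\right) \left(-110\right) = 2640$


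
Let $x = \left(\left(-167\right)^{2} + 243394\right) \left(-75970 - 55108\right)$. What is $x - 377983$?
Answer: $-35559611057$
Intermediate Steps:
$x = -35559233074$ ($x = \left(27889 + 243394\right) \left(-131078\right) = 271283 \left(-131078\right) = -35559233074$)
$x - 377983 = -35559233074 - 377983 = -35559611057$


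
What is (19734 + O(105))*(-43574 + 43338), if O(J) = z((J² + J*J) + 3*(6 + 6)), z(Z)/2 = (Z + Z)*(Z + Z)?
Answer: -920954812872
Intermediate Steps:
z(Z) = 8*Z² (z(Z) = 2*((Z + Z)*(Z + Z)) = 2*((2*Z)*(2*Z)) = 2*(4*Z²) = 8*Z²)
O(J) = 8*(36 + 2*J²)² (O(J) = 8*((J² + J*J) + 3*(6 + 6))² = 8*((J² + J²) + 3*12)² = 8*(2*J² + 36)² = 8*(36 + 2*J²)²)
(19734 + O(105))*(-43574 + 43338) = (19734 + 32*(18 + 105²)²)*(-43574 + 43338) = (19734 + 32*(18 + 11025)²)*(-236) = (19734 + 32*11043²)*(-236) = (19734 + 32*121947849)*(-236) = (19734 + 3902331168)*(-236) = 3902350902*(-236) = -920954812872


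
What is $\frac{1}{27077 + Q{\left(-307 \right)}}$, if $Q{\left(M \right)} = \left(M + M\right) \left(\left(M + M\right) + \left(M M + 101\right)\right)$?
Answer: $- \frac{1}{57526827} \approx -1.7383 \cdot 10^{-8}$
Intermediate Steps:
$Q{\left(M \right)} = 2 M \left(101 + M^{2} + 2 M\right)$ ($Q{\left(M \right)} = 2 M \left(2 M + \left(M^{2} + 101\right)\right) = 2 M \left(2 M + \left(101 + M^{2}\right)\right) = 2 M \left(101 + M^{2} + 2 M\right)$)
$\frac{1}{27077 + Q{\left(-307 \right)}} = \frac{1}{27077 + 2 \left(-307\right) \left(101 + \left(-307\right)^{2} + 2 \left(-307\right)\right)} = \frac{1}{27077 + 2 \left(-307\right) \left(101 + 94249 - 614\right)} = \frac{1}{27077 + 2 \left(-307\right) 93736} = \frac{1}{27077 - 57553904} = \frac{1}{-57526827} = - \frac{1}{57526827}$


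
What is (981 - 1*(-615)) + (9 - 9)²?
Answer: 1596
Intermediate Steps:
(981 - 1*(-615)) + (9 - 9)² = (981 + 615) + 0² = 1596 + 0 = 1596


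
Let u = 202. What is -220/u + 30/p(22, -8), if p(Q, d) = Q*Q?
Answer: -25105/24442 ≈ -1.0271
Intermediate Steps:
p(Q, d) = Q²
-220/u + 30/p(22, -8) = -220/202 + 30/(22²) = -220*1/202 + 30/484 = -110/101 + 30*(1/484) = -110/101 + 15/242 = -25105/24442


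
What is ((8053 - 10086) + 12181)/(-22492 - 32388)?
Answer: -2537/13720 ≈ -0.18491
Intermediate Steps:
((8053 - 10086) + 12181)/(-22492 - 32388) = (-2033 + 12181)/(-54880) = 10148*(-1/54880) = -2537/13720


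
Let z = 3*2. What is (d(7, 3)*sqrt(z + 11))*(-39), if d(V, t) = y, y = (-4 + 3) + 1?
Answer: 0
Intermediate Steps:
z = 6
y = 0 (y = -1 + 1 = 0)
d(V, t) = 0
(d(7, 3)*sqrt(z + 11))*(-39) = (0*sqrt(6 + 11))*(-39) = (0*sqrt(17))*(-39) = 0*(-39) = 0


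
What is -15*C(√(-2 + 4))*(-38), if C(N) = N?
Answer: 570*√2 ≈ 806.10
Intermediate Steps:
-15*C(√(-2 + 4))*(-38) = -15*√(-2 + 4)*(-38) = -15*√2*(-38) = 570*√2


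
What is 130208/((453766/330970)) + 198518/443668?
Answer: 4779984175373617/50330363422 ≈ 94972.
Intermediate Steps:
130208/((453766/330970)) + 198518/443668 = 130208/((453766*(1/330970))) + 198518*(1/443668) = 130208/(226883/165485) + 99259/221834 = 130208*(165485/226883) + 99259/221834 = 21547470880/226883 + 99259/221834 = 4779984175373617/50330363422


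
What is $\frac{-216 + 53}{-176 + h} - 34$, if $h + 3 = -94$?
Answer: $- \frac{9119}{273} \approx -33.403$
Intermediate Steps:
$h = -97$ ($h = -3 - 94 = -97$)
$\frac{-216 + 53}{-176 + h} - 34 = \frac{-216 + 53}{-176 - 97} - 34 = - \frac{163}{-273} - 34 = \left(-163\right) \left(- \frac{1}{273}\right) - 34 = \frac{163}{273} - 34 = - \frac{9119}{273}$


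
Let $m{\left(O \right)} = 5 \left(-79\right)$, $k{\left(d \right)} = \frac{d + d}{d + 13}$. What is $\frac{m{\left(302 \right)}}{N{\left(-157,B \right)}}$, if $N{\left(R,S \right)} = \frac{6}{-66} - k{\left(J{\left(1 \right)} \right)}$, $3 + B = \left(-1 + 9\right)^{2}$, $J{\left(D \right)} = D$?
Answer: $\frac{30415}{18} \approx 1689.7$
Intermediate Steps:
$k{\left(d \right)} = \frac{2 d}{13 + d}$
$m{\left(O \right)} = -395$
$B = 61$ ($B = -3 + \left(-1 + 9\right)^{2} = -3 + 8^{2} = -3 + 64 = 61$)
$N{\left(R,S \right)} = - \frac{18}{77}$ ($N{\left(R,S \right)} = \frac{6}{-66} - 2 \cdot 1 \frac{1}{13 + 1} = 6 \left(- \frac{1}{66}\right) - 2 \cdot 1 \cdot \frac{1}{14} = - \frac{1}{11} - 2 \cdot 1 \cdot \frac{1}{14} = - \frac{1}{11} - \frac{1}{7} = - \frac{18}{77}$)
$\frac{m{\left(302 \right)}}{N{\left(-157,B \right)}} = - \frac{395}{- \frac{18}{77}} = \left(-395\right) \left(- \frac{77}{18}\right) = \frac{30415}{18}$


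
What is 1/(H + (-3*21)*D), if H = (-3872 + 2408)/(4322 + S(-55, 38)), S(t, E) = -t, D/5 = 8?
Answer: -1459/3677168 ≈ -0.00039677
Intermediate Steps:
D = 40 (D = 5*8 = 40)
H = -488/1459 (H = (-3872 + 2408)/(4322 - 1*(-55)) = -1464/(4322 + 55) = -1464/4377 = -1464*1/4377 = -488/1459 ≈ -0.33448)
1/(H + (-3*21)*D) = 1/(-488/1459 - 3*21*40) = 1/(-488/1459 - 63*40) = 1/(-488/1459 - 2520) = 1/(-3677168/1459) = -1459/3677168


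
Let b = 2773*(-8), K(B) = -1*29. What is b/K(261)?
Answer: 22184/29 ≈ 764.97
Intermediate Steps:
K(B) = -29
b = -22184
b/K(261) = -22184/(-29) = -22184*(-1/29) = 22184/29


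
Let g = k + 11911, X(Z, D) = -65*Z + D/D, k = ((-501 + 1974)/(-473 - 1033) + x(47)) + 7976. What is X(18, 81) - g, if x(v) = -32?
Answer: -10553557/502 ≈ -21023.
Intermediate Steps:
k = 3987397/502 (k = ((-501 + 1974)/(-473 - 1033) - 32) + 7976 = (1473/(-1506) - 32) + 7976 = (1473*(-1/1506) - 32) + 7976 = (-491/502 - 32) + 7976 = -16555/502 + 7976 = 3987397/502 ≈ 7943.0)
X(Z, D) = 1 - 65*Z (X(Z, D) = -65*Z + 1 = 1 - 65*Z)
g = 9966719/502 (g = 3987397/502 + 11911 = 9966719/502 ≈ 19854.)
X(18, 81) - g = (1 - 65*18) - 1*9966719/502 = (1 - 1170) - 9966719/502 = -1169 - 9966719/502 = -10553557/502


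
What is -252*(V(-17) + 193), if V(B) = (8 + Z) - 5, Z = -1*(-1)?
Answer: -49644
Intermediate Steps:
Z = 1
V(B) = 4 (V(B) = (8 + 1) - 5 = 9 - 5 = 4)
-252*(V(-17) + 193) = -252*(4 + 193) = -252*197 = -49644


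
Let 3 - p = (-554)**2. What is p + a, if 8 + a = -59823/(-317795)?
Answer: -97537899372/317795 ≈ -3.0692e+5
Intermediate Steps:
p = -306913 (p = 3 - 1*(-554)**2 = 3 - 1*306916 = 3 - 306916 = -306913)
a = -2482537/317795 (a = -8 - 59823/(-317795) = -8 - 59823*(-1/317795) = -8 + 59823/317795 = -2482537/317795 ≈ -7.8118)
p + a = -306913 - 2482537/317795 = -97537899372/317795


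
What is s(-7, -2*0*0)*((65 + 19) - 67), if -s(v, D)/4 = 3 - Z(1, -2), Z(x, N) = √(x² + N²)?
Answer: -204 + 68*√5 ≈ -51.947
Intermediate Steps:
Z(x, N) = √(N² + x²)
s(v, D) = -12 + 4*√5 (s(v, D) = -4*(3 - √((-2)² + 1²)) = -4*(3 - √(4 + 1)) = -4*(3 - √5) = -12 + 4*√5)
s(-7, -2*0*0)*((65 + 19) - 67) = (-12 + 4*√5)*((65 + 19) - 67) = (-12 + 4*√5)*(84 - 67) = (-12 + 4*√5)*17 = -204 + 68*√5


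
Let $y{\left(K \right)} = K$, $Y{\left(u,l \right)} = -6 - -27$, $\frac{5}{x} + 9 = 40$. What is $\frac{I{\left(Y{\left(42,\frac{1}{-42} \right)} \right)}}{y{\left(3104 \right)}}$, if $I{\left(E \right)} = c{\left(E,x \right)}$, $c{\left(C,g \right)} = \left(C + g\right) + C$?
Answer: $\frac{1307}{96224} \approx 0.013583$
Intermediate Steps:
$x = \frac{5}{31}$ ($x = \frac{5}{-9 + 40} = \frac{5}{31} \approx 0.16129$)
$Y{\left(u,l \right)} = 21$ ($Y{\left(u,l \right)} = -6 + 27 = 21$)
$c{\left(C,g \right)} = g + 2 C$
$I{\left(E \right)} = \frac{5}{31} + 2 E$
$\frac{I{\left(Y{\left(42,\frac{1}{-42} \right)} \right)}}{y{\left(3104 \right)}} = \frac{\frac{5}{31} + 2 \cdot 21}{3104} = \left(\frac{5}{31} + 42\right) \frac{1}{3104} = \frac{1307}{31} \cdot \frac{1}{3104} = \frac{1307}{96224}$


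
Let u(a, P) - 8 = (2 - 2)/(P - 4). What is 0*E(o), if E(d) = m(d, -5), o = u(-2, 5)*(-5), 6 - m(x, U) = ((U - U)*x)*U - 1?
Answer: 0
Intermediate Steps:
m(x, U) = 7 (m(x, U) = 6 - (((U - U)*x)*U - 1) = 6 - ((0*x)*U - 1) = 6 - (0*U - 1) = 6 - (0 - 1) = 6 - 1*(-1) = 6 + 1 = 7)
u(a, P) = 8 (u(a, P) = 8 + (2 - 2)/(P - 4) = 8 + 0/(-4 + P) = 8 + 0 = 8)
o = -40 (o = 8*(-5) = -40)
E(d) = 7
0*E(o) = 0*7 = 0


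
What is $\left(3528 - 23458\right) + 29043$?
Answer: $9113$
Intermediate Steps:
$\left(3528 - 23458\right) + 29043 = -19930 + 29043 = 9113$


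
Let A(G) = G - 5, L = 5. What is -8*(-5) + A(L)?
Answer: 40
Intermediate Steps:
A(G) = -5 + G
-8*(-5) + A(L) = -8*(-5) + (-5 + 5) = 40 + 0 = 40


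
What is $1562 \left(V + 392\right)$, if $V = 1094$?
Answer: $2321132$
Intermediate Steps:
$1562 \left(V + 392\right) = 1562 \left(1094 + 392\right) = 1562 \cdot 1486 = 2321132$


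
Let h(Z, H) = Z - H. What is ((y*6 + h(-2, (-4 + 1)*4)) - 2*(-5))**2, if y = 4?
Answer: 1936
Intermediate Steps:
((y*6 + h(-2, (-4 + 1)*4)) - 2*(-5))**2 = ((4*6 + (-2 - (-4 + 1)*4)) - 2*(-5))**2 = ((24 + (-2 - (-3)*4)) + 10)**2 = ((24 + (-2 - 1*(-12))) + 10)**2 = ((24 + (-2 + 12)) + 10)**2 = ((24 + 10) + 10)**2 = (34 + 10)**2 = 44**2 = 1936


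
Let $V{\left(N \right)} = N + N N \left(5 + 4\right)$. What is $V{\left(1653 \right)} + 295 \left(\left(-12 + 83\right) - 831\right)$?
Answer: $24369134$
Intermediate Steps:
$V{\left(N \right)} = N + 9 N^{2}$ ($V{\left(N \right)} = N + N N 9 = N + N 9 N = N + 9 N^{2}$)
$V{\left(1653 \right)} + 295 \left(\left(-12 + 83\right) - 831\right) = 1653 \left(1 + 9 \cdot 1653\right) + 295 \left(\left(-12 + 83\right) - 831\right) = 1653 \left(1 + 14877\right) + 295 \left(71 - 831\right) = 1653 \cdot 14878 + 295 \left(-760\right) = 24593334 - 224200 = 24369134$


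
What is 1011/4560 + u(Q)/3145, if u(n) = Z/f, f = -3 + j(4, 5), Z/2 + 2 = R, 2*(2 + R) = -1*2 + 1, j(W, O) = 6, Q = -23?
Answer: 211061/956080 ≈ 0.22076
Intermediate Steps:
R = -5/2 (R = -2 + (-1*2 + 1)/2 = -2 + (-2 + 1)/2 = -2 + (½)*(-1) = -2 - ½ = -5/2 ≈ -2.5000)
Z = -9 (Z = -4 + 2*(-5/2) = -4 - 5 = -9)
f = 3 (f = -3 + 6 = 3)
u(n) = -3 (u(n) = -9/3 = -9*⅓ = -3)
1011/4560 + u(Q)/3145 = 1011/4560 - 3/3145 = 1011*(1/4560) - 3*1/3145 = 337/1520 - 3/3145 = 211061/956080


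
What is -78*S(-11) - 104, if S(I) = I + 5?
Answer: 364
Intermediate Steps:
S(I) = 5 + I
-78*S(-11) - 104 = -78*(5 - 11) - 104 = -78*(-6) - 104 = 468 - 104 = 364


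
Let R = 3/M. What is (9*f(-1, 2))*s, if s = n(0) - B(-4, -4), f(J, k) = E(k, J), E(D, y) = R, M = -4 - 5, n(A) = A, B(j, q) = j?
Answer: -12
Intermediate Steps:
M = -9
R = -1/3 (R = 3/(-9) = 3*(-1/9) = -1/3 ≈ -0.33333)
E(D, y) = -1/3
f(J, k) = -1/3
s = 4 (s = 0 - 1*(-4) = 0 + 4 = 4)
(9*f(-1, 2))*s = (9*(-1/3))*4 = -3*4 = -12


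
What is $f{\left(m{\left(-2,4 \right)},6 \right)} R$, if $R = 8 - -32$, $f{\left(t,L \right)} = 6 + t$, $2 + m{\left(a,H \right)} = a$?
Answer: $80$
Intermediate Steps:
$m{\left(a,H \right)} = -2 + a$
$R = 40$ ($R = 8 + 32 = 40$)
$f{\left(m{\left(-2,4 \right)},6 \right)} R = \left(6 - 4\right) 40 = 2 \cdot 40 = 80$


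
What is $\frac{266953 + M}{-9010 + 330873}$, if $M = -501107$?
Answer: $- \frac{234154}{321863} \approx -0.7275$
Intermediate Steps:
$\frac{266953 + M}{-9010 + 330873} = \frac{266953 - 501107}{-9010 + 330873} = - \frac{234154}{321863}$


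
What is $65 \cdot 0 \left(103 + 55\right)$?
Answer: $0$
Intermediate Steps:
$65 \cdot 0 \left(103 + 55\right) = 0 \cdot 158 = 0$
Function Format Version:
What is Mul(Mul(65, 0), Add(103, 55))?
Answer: 0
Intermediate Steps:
Mul(Mul(65, 0), Add(103, 55)) = Mul(0, 158) = 0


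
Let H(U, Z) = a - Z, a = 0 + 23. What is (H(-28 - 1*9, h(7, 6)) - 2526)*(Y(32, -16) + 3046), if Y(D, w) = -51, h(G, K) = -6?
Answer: -7478515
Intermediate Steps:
a = 23
H(U, Z) = 23 - Z
(H(-28 - 1*9, h(7, 6)) - 2526)*(Y(32, -16) + 3046) = ((23 - 1*(-6)) - 2526)*(-51 + 3046) = ((23 + 6) - 2526)*2995 = (29 - 2526)*2995 = -2497*2995 = -7478515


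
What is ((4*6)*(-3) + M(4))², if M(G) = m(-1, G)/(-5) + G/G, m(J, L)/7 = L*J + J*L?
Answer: 89401/25 ≈ 3576.0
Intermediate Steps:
m(J, L) = 14*J*L (m(J, L) = 7*(L*J + J*L) = 7*(J*L + J*L) = 7*(2*J*L) = 14*J*L)
M(G) = 1 + 14*G/5 (M(G) = (14*(-1)*G)/(-5) + G/G = -14*G*(-⅕) + 1 = 14*G/5 + 1 = 1 + 14*G/5)
((4*6)*(-3) + M(4))² = ((4*6)*(-3) + (1 + (14/5)*4))² = (24*(-3) + (1 + 56/5))² = (-72 + 61/5)² = (-299/5)² = 89401/25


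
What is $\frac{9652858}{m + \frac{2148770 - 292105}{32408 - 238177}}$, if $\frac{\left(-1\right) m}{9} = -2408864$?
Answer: $\frac{1986258937802}{4461023971079} \approx 0.44525$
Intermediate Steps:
$m = 21679776$ ($m = \left(-9\right) \left(-2408864\right) = 21679776$)
$\frac{9652858}{m + \frac{2148770 - 292105}{32408 - 238177}} = \frac{9652858}{21679776 + \frac{2148770 - 292105}{32408 - 238177}} = \frac{9652858}{21679776 + \frac{1856665}{-205769}} = \frac{9652858}{21679776 + 1856665 \left(- \frac{1}{205769}\right)} = \frac{9652858}{21679776 - \frac{1856665}{205769}} = \frac{9652858}{\frac{4461023971079}{205769}} = 9652858 \cdot \frac{205769}{4461023971079} = \frac{1986258937802}{4461023971079}$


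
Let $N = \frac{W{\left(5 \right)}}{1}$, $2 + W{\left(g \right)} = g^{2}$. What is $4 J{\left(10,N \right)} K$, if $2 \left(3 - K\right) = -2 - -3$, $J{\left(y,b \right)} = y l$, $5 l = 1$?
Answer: $20$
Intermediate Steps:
$l = \frac{1}{5}$ ($l = \frac{1}{5} \cdot 1 = \frac{1}{5} \approx 0.2$)
$W{\left(g \right)} = -2 + g^{2}$
$N = 23$ ($N = \frac{-2 + 5^{2}}{1} = \left(-2 + 25\right) 1 = 23 \cdot 1 = 23$)
$J{\left(y,b \right)} = \frac{y}{5}$ ($J{\left(y,b \right)} = y \frac{1}{5} = \frac{y}{5}$)
$K = \frac{5}{2}$ ($K = 3 - \frac{-2 - -3}{2} = 3 - \frac{-2 + 3}{2} = 3 - \frac{1}{2} = \frac{5}{2} \approx 2.5$)
$4 J{\left(10,N \right)} K = 4 \cdot \frac{1}{5} \cdot 10 \cdot \frac{5}{2} = 4 \cdot 2 \cdot \frac{5}{2} = 8 \cdot \frac{5}{2} = 20$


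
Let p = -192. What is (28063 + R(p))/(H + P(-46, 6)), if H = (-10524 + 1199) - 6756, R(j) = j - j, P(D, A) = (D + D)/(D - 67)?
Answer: -3171119/1817061 ≈ -1.7452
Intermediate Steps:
P(D, A) = 2*D/(-67 + D) (P(D, A) = (2*D)/(-67 + D) = 2*D/(-67 + D))
R(j) = 0
H = -16081 (H = -9325 - 6756 = -16081)
(28063 + R(p))/(H + P(-46, 6)) = (28063 + 0)/(-16081 + 2*(-46)/(-67 - 46)) = 28063/(-16081 + 2*(-46)/(-113)) = 28063/(-16081 + 2*(-46)*(-1/113)) = 28063/(-16081 + 92/113) = 28063/(-1817061/113) = 28063*(-113/1817061) = -3171119/1817061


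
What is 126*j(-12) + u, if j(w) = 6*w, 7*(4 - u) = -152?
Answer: -63324/7 ≈ -9046.3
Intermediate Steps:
u = 180/7 (u = 4 - ⅐*(-152) = 4 + 152/7 = 180/7 ≈ 25.714)
126*j(-12) + u = 126*(6*(-12)) + 180/7 = 126*(-72) + 180/7 = -9072 + 180/7 = -63324/7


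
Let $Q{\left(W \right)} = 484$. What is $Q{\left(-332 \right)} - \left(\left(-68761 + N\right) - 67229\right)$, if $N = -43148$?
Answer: $179622$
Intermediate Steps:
$Q{\left(-332 \right)} - \left(\left(-68761 + N\right) - 67229\right) = 484 - \left(\left(-68761 - 43148\right) - 67229\right) = 484 - \left(-111909 - 67229\right) = 484 - -179138 = 484 + 179138 = 179622$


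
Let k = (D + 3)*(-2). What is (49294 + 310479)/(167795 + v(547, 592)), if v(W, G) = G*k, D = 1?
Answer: 359773/163059 ≈ 2.2064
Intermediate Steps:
k = -8 (k = (1 + 3)*(-2) = 4*(-2) = -8)
v(W, G) = -8*G (v(W, G) = G*(-8) = -8*G)
(49294 + 310479)/(167795 + v(547, 592)) = (49294 + 310479)/(167795 - 8*592) = 359773/(167795 - 4736) = 359773/163059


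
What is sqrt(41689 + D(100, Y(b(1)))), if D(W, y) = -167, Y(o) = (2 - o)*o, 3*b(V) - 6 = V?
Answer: sqrt(41522) ≈ 203.77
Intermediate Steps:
b(V) = 2 + V/3
Y(o) = o*(2 - o)
sqrt(41689 + D(100, Y(b(1)))) = sqrt(41689 - 167) = sqrt(41522)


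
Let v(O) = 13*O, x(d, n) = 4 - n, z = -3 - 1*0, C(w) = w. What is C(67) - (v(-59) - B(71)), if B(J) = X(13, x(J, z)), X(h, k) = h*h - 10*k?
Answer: 933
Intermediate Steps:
z = -3 (z = -3 + 0 = -3)
X(h, k) = h² - 10*k
B(J) = 99 (B(J) = 13² - 10*(4 - 1*(-3)) = 169 - 10*(4 + 3) = 169 - 10*7 = 169 - 70 = 99)
C(67) - (v(-59) - B(71)) = 67 - (13*(-59) - 1*99) = 67 - (-767 - 99) = 67 - 1*(-866) = 67 + 866 = 933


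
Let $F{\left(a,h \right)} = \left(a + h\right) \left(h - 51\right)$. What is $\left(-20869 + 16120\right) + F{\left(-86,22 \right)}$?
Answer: $-2893$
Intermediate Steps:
$F{\left(a,h \right)} = \left(-51 + h\right) \left(a + h\right)$ ($F{\left(a,h \right)} = \left(a + h\right) \left(-51 + h\right) = \left(-51 + h\right) \left(a + h\right)$)
$\left(-20869 + 16120\right) + F{\left(-86,22 \right)} = \left(-20869 + 16120\right) - \left(-1372 - 484\right) = -4749 + \left(484 + 4386 - 1122 - 1892\right) = -4749 + 1856 = -2893$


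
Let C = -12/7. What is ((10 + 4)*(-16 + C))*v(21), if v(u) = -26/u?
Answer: 6448/21 ≈ 307.05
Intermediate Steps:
C = -12/7 (C = -12*⅐ = -12/7 ≈ -1.7143)
((10 + 4)*(-16 + C))*v(21) = ((10 + 4)*(-16 - 12/7))*(-26/21) = (14*(-124/7))*(-26*1/21) = -248*(-26/21) = 6448/21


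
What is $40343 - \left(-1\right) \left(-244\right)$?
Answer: $40099$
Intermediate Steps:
$40343 - \left(-1\right) \left(-244\right) = 40343 - 244 = 40099$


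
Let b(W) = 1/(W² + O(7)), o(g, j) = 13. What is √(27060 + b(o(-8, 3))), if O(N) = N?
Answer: √52388171/44 ≈ 164.50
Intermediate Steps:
b(W) = 1/(7 + W²) (b(W) = 1/(W² + 7) = 1/(7 + W²))
√(27060 + b(o(-8, 3))) = √(27060 + 1/(7 + 13²)) = √(27060 + 1/(7 + 169)) = √(27060 + 1/176) = √(4762561/176) = √52388171/44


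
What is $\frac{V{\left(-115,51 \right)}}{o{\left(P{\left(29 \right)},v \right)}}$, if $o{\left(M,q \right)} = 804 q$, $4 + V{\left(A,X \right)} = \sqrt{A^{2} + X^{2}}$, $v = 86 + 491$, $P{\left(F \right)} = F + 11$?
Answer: $- \frac{1}{115977} + \frac{\sqrt{15826}}{463908} \approx 0.00026256$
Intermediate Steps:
$P{\left(F \right)} = 11 + F$
$v = 577$
$V{\left(A,X \right)} = -4 + \sqrt{A^{2} + X^{2}}$
$\frac{V{\left(-115,51 \right)}}{o{\left(P{\left(29 \right)},v \right)}} = \frac{-4 + \sqrt{\left(-115\right)^{2} + 51^{2}}}{804 \cdot 577} = \frac{-4 + \sqrt{13225 + 2601}}{463908} = \left(-4 + \sqrt{15826}\right) \frac{1}{463908} = - \frac{1}{115977} + \frac{\sqrt{15826}}{463908}$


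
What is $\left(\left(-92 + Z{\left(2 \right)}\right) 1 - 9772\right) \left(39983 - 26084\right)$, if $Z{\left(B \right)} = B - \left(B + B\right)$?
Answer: $-137127534$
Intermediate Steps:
$Z{\left(B \right)} = - B$ ($Z{\left(B \right)} = B - 2 B = - B$)
$\left(\left(-92 + Z{\left(2 \right)}\right) 1 - 9772\right) \left(39983 - 26084\right) = \left(\left(-92 - 2\right) 1 - 9772\right) \left(39983 - 26084\right) = \left(\left(-92 - 2\right) 1 - 9772\right) 13899 = \left(\left(-94\right) 1 - 9772\right) 13899 = \left(-94 - 9772\right) 13899 = \left(-9866\right) 13899 = -137127534$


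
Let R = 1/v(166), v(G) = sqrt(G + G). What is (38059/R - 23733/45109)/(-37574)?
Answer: 23733/1694925566 - 38059*sqrt(83)/18787 ≈ -18.456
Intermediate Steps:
v(G) = sqrt(2)*sqrt(G) (v(G) = sqrt(2*G) = sqrt(2)*sqrt(G))
R = sqrt(83)/166 (R = 1/(sqrt(2)*sqrt(166)) = 1/(2*sqrt(83)) = sqrt(83)/166 ≈ 0.054882)
(38059/R - 23733/45109)/(-37574) = (38059/((sqrt(83)/166)) - 23733/45109)/(-37574) = (38059*(2*sqrt(83)) - 23733*1/45109)*(-1/37574) = (76118*sqrt(83) - 23733/45109)*(-1/37574) = (-23733/45109 + 76118*sqrt(83))*(-1/37574) = 23733/1694925566 - 38059*sqrt(83)/18787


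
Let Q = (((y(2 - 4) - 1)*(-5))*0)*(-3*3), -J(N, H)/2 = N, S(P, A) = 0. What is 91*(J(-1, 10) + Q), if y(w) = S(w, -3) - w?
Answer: 182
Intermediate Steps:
J(N, H) = -2*N
y(w) = -w (y(w) = 0 - w = -w)
Q = 0 (Q = (((-(2 - 4) - 1)*(-5))*0)*(-3*3) = (((-1*(-2) - 1)*(-5))*0)*(-9) = (((2 - 1)*(-5))*0)*(-9) = ((1*(-5))*0)*(-9) = -5*0*(-9) = 0*(-9) = 0)
91*(J(-1, 10) + Q) = 91*(-2*(-1) + 0) = 91*(2 + 0) = 91*2 = 182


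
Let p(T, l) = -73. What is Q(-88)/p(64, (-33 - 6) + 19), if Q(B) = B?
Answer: 88/73 ≈ 1.2055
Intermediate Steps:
Q(-88)/p(64, (-33 - 6) + 19) = -88/(-73) = -88*(-1/73) = 88/73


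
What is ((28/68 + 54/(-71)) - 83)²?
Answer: 10120762404/1456849 ≈ 6947.0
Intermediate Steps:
((28/68 + 54/(-71)) - 83)² = ((28*(1/68) + 54*(-1/71)) - 83)² = ((7/17 - 54/71) - 83)² = (-421/1207 - 83)² = (-100602/1207)² = 10120762404/1456849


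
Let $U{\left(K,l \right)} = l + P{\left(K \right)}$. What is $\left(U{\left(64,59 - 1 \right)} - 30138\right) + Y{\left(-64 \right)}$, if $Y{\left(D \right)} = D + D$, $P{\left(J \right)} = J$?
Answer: $-30144$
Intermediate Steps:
$Y{\left(D \right)} = 2 D$
$U{\left(K,l \right)} = K + l$ ($U{\left(K,l \right)} = l + K = K + l$)
$\left(U{\left(64,59 - 1 \right)} - 30138\right) + Y{\left(-64 \right)} = \left(\left(64 + \left(59 - 1\right)\right) - 30138\right) + 2 \left(-64\right) = \left(\left(64 + 58\right) - 30138\right) - 128 = \left(122 - 30138\right) - 128 = -30016 - 128 = -30144$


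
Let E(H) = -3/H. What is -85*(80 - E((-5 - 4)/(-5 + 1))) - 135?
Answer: -21145/3 ≈ -7048.3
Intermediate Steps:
-85*(80 - E((-5 - 4)/(-5 + 1))) - 135 = -85*(80 - (-3)/((-5 - 4)/(-5 + 1))) - 135 = -85*(80 - (-3)/((-9/(-4)))) - 135 = -85*(80 - (-3)/((-9*(-¼)))) - 135 = -85*(80 - (-3)/9/4) - 135 = -85*(80 - (-3)*4/9) - 135 = -85*(80 - 1*(-4/3)) - 135 = -85*(80 + 4/3) - 135 = -85*244/3 - 135 = -20740/3 - 135 = -21145/3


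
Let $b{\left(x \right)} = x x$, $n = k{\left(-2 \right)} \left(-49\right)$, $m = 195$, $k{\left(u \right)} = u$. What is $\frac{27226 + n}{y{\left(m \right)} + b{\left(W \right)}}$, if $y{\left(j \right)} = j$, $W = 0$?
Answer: $\frac{9108}{65} \approx 140.12$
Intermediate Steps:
$n = 98$ ($n = \left(-2\right) \left(-49\right) = 98$)
$b{\left(x \right)} = x^{2}$
$\frac{27226 + n}{y{\left(m \right)} + b{\left(W \right)}} = \frac{27226 + 98}{195 + 0^{2}} = \frac{27324}{195 + 0} = \frac{27324}{195} = 27324 \cdot \frac{1}{195} = \frac{9108}{65}$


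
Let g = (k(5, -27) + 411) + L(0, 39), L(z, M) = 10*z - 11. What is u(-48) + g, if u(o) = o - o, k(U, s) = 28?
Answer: 428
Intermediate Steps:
L(z, M) = -11 + 10*z
u(o) = 0
g = 428 (g = (28 + 411) + (-11 + 10*0) = 439 + (-11 + 0) = 439 - 11 = 428)
u(-48) + g = 0 + 428 = 428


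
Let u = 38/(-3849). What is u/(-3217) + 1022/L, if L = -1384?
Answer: -6327294767/8568505236 ≈ -0.73844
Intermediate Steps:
u = -38/3849 (u = 38*(-1/3849) = -38/3849 ≈ -0.0098727)
u/(-3217) + 1022/L = -38/3849/(-3217) + 1022/(-1384) = -38/3849*(-1/3217) + 1022*(-1/1384) = 38/12382233 - 511/692 = -6327294767/8568505236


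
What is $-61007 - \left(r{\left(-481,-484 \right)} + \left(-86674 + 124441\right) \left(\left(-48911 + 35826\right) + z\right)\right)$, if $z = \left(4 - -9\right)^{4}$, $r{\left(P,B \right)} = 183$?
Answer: $-584543282$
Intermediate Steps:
$z = 28561$ ($z = \left(4 + 9\right)^{4} = 13^{4} = 28561$)
$-61007 - \left(r{\left(-481,-484 \right)} + \left(-86674 + 124441\right) \left(\left(-48911 + 35826\right) + z\right)\right) = -61007 - \left(183 + \left(-86674 + 124441\right) \left(\left(-48911 + 35826\right) + 28561\right)\right) = -61007 - \left(183 + 37767 \left(-13085 + 28561\right)\right) = -61007 - \left(183 + 37767 \cdot 15476\right) = -61007 - \left(183 + 584482092\right) = -61007 - 584482275 = -584543282$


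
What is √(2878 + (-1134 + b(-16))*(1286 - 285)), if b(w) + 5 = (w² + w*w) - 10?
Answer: I*√634759 ≈ 796.72*I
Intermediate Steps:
b(w) = -15 + 2*w² (b(w) = -5 + ((w² + w*w) - 10) = -5 + ((w² + w²) - 10) = -5 + (2*w² - 10) = -5 + (-10 + 2*w²) = -15 + 2*w²)
√(2878 + (-1134 + b(-16))*(1286 - 285)) = √(2878 + (-1134 + (-15 + 2*(-16)²))*(1286 - 285)) = √(2878 + (-1134 + (-15 + 2*256))*1001) = √(2878 + (-1134 + (-15 + 512))*1001) = √(2878 + (-1134 + 497)*1001) = √(2878 - 637*1001) = √(2878 - 637637) = √(-634759) = I*√634759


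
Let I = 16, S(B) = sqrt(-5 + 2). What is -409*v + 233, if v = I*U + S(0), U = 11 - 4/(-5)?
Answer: -384931/5 - 409*I*sqrt(3) ≈ -76986.0 - 708.41*I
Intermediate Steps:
S(B) = I*sqrt(3) (S(B) = sqrt(-3) = I*sqrt(3))
U = 59/5 (U = 11 - 4*(-1/5) = 11 + 4/5 = 59/5 ≈ 11.800)
v = 944/5 + I*sqrt(3) (v = 16*(59/5) + I*sqrt(3) = 944/5 + I*sqrt(3) ≈ 188.8 + 1.732*I)
-409*v + 233 = -409*(944/5 + I*sqrt(3)) + 233 = (-386096/5 - 409*I*sqrt(3)) + 233 = -384931/5 - 409*I*sqrt(3)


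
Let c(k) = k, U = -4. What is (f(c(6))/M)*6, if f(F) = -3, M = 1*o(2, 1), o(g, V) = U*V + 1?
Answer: 6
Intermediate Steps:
o(g, V) = 1 - 4*V (o(g, V) = -4*V + 1 = 1 - 4*V)
M = -3 (M = 1*(1 - 4*1) = 1*(1 - 4) = 1*(-3) = -3)
(f(c(6))/M)*6 = -3/(-3)*6 = -3*(-⅓)*6 = 1*6 = 6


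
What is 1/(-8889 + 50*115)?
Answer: -1/3139 ≈ -0.00031857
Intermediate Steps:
1/(-8889 + 50*115) = 1/(-8889 + 5750) = 1/(-3139) = -1/3139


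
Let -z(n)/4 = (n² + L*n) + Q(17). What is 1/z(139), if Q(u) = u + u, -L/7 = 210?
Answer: 1/739900 ≈ 1.3515e-6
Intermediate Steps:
L = -1470 (L = -7*210 = -1470)
Q(u) = 2*u
z(n) = -136 - 4*n² + 5880*n (z(n) = -4*((n² - 1470*n) + 2*17) = -4*((n² - 1470*n) + 34) = -4*(34 + n² - 1470*n) = -136 - 4*n² + 5880*n)
1/z(139) = 1/(-136 - 4*139² + 5880*139) = 1/(-136 - 4*19321 + 817320) = 1/(-136 - 77284 + 817320) = 1/739900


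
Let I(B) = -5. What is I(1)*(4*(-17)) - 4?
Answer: 336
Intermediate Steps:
I(1)*(4*(-17)) - 4 = -20*(-17) - 4 = -5*(-68) - 4 = 340 - 4 = 336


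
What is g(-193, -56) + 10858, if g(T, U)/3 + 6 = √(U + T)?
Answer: 10840 + 3*I*√249 ≈ 10840.0 + 47.339*I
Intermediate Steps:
g(T, U) = -18 + 3*√(T + U) (g(T, U) = -18 + 3*√(U + T) = -18 + 3*√(T + U))
g(-193, -56) + 10858 = (-18 + 3*√(-193 - 56)) + 10858 = (-18 + 3*√(-249)) + 10858 = (-18 + 3*(I*√249)) + 10858 = (-18 + 3*I*√249) + 10858 = 10840 + 3*I*√249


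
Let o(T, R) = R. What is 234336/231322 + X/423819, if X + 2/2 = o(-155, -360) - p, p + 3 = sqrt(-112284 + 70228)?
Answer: 49616617954/49019329359 - 2*I*sqrt(10514)/423819 ≈ 1.0122 - 0.00048388*I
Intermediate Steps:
p = -3 + 2*I*sqrt(10514) (p = -3 + sqrt(-112284 + 70228) = -3 + sqrt(-42056) = -3 + 2*I*sqrt(10514) ≈ -3.0 + 205.08*I)
X = -358 - 2*I*sqrt(10514) (X = -1 + (-360 - (-3 + 2*I*sqrt(10514))) = -1 + (-360 + (3 - 2*I*sqrt(10514))) = -1 + (-357 - 2*I*sqrt(10514)) = -358 - 2*I*sqrt(10514) ≈ -358.0 - 205.08*I)
234336/231322 + X/423819 = 234336/231322 + (-358 - 2*I*sqrt(10514))/423819 = 234336*(1/231322) + (-358 - 2*I*sqrt(10514))*(1/423819) = 117168/115661 + (-358/423819 - 2*I*sqrt(10514)/423819) = 49616617954/49019329359 - 2*I*sqrt(10514)/423819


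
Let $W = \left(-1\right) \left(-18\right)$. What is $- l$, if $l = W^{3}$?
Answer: $-5832$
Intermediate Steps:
$W = 18$
$l = 5832$ ($l = 18^{3} = 5832$)
$- l = \left(-1\right) 5832 = -5832$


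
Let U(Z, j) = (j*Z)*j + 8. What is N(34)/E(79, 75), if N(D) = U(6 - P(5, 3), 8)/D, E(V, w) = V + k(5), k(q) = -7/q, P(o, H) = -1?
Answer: 285/1649 ≈ 0.17283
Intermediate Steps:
U(Z, j) = 8 + Z*j² (U(Z, j) = (Z*j)*j + 8 = Z*j² + 8 = 8 + Z*j²)
E(V, w) = -7/5 + V (E(V, w) = V - 7/5 = -7/5 + V)
N(D) = 456/D (N(D) = (8 + (6 - 1*(-1))*8²)/D = (8 + (6 + 1)*64)/D = (8 + 7*64)/D = (8 + 448)/D = 456/D)
N(34)/E(79, 75) = (456/34)/(-7/5 + 79) = (456*(1/34))/(388/5) = (228/17)*(5/388) = 285/1649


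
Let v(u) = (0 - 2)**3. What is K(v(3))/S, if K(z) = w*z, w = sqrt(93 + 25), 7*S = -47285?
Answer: 8*sqrt(118)/6755 ≈ 0.012865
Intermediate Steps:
S = -6755 (S = (1/7)*(-47285) = -6755)
v(u) = -8 (v(u) = (-2)**3 = -8)
w = sqrt(118) ≈ 10.863
K(z) = z*sqrt(118) (K(z) = sqrt(118)*z = z*sqrt(118))
K(v(3))/S = -8*sqrt(118)/(-6755) = -8*sqrt(118)*(-1/6755) = 8*sqrt(118)/6755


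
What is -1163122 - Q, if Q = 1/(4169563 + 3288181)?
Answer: -8674266116769/7457744 ≈ -1.1631e+6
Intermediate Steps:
Q = 1/7457744 ≈ 1.3409e-7
-1163122 - Q = -1163122 - 1*1/7457744 = -1163122 - 1/7457744 = -8674266116769/7457744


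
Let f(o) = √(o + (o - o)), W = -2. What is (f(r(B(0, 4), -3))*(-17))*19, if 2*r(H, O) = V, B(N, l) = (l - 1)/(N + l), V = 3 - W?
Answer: -323*√10/2 ≈ -510.71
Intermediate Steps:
V = 5 (V = 3 - 1*(-2) = 3 + 2 = 5)
B(N, l) = (-1 + l)/(N + l)
r(H, O) = 5/2 (r(H, O) = (½)*5 = 5/2)
f(o) = √o (f(o) = √(o + 0) = √o)
(f(r(B(0, 4), -3))*(-17))*19 = (√(5/2)*(-17))*19 = ((√10/2)*(-17))*19 = -17*√10/2*19 = -323*√10/2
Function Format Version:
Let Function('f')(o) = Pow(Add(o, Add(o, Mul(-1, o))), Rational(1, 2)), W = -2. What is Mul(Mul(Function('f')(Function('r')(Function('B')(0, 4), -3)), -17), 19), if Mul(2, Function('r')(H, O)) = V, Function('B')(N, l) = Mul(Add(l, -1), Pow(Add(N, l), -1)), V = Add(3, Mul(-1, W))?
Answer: Mul(Rational(-323, 2), Pow(10, Rational(1, 2))) ≈ -510.71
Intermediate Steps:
V = 5 (V = Add(3, Mul(-1, -2)) = Add(3, 2) = 5)
Function('B')(N, l) = Mul(Pow(Add(N, l), -1), Add(-1, l)) (Function('B')(N, l) = Mul(Add(-1, l), Pow(Add(N, l), -1)) = Mul(Pow(Add(N, l), -1), Add(-1, l)))
Function('r')(H, O) = Rational(5, 2) (Function('r')(H, O) = Mul(Rational(1, 2), 5) = Rational(5, 2))
Function('f')(o) = Pow(o, Rational(1, 2)) (Function('f')(o) = Pow(Add(o, 0), Rational(1, 2)) = Pow(o, Rational(1, 2)))
Mul(Mul(Function('f')(Function('r')(Function('B')(0, 4), -3)), -17), 19) = Mul(Mul(Pow(Rational(5, 2), Rational(1, 2)), -17), 19) = Mul(Mul(Mul(Rational(1, 2), Pow(10, Rational(1, 2))), -17), 19) = Mul(Mul(Rational(-17, 2), Pow(10, Rational(1, 2))), 19) = Mul(Rational(-323, 2), Pow(10, Rational(1, 2)))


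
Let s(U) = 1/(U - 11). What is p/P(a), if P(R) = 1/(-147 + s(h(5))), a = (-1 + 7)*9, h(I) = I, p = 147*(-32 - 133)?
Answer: 7139055/2 ≈ 3.5695e+6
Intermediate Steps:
p = -24255 (p = 147*(-165) = -24255)
s(U) = 1/(-11 + U)
a = 54 (a = 6*9 = 54)
P(R) = -6/883 (P(R) = 1/(-147 + 1/(-11 + 5)) = 1/(-147 + 1/(-6)) = 1/(-147 - ⅙) = 1/(-883/6) = -6/883)
p/P(a) = -24255/(-6/883) = -24255*(-883/6) = 7139055/2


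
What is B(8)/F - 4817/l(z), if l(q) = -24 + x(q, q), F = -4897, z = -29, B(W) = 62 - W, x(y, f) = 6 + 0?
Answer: 23587877/88146 ≈ 267.60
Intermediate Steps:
x(y, f) = 6
l(q) = -18 (l(q) = -24 + 6 = -18)
B(8)/F - 4817/l(z) = (62 - 1*8)/(-4897) - 4817/(-18) = (62 - 8)*(-1/4897) - 4817*(-1/18) = 54*(-1/4897) + 4817/18 = -54/4897 + 4817/18 = 23587877/88146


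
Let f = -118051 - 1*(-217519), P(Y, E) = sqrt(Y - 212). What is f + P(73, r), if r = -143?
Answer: 99468 + I*sqrt(139) ≈ 99468.0 + 11.79*I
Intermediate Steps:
P(Y, E) = sqrt(-212 + Y)
f = 99468 (f = -118051 + 217519 = 99468)
f + P(73, r) = 99468 + sqrt(-212 + 73) = 99468 + sqrt(-139) = 99468 + I*sqrt(139)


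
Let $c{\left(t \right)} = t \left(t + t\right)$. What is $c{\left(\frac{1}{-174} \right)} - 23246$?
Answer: $- \frac{351897947}{15138} \approx -23246.0$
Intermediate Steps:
$c{\left(t \right)} = 2 t^{2}$ ($c{\left(t \right)} = t 2 t = 2 t^{2}$)
$c{\left(\frac{1}{-174} \right)} - 23246 = 2 \left(\frac{1}{-174}\right)^{2} - 23246 = 2 \left(- \frac{1}{174}\right)^{2} - 23246 = 2 \cdot \frac{1}{30276} - 23246 = \frac{1}{15138} - 23246 = - \frac{351897947}{15138}$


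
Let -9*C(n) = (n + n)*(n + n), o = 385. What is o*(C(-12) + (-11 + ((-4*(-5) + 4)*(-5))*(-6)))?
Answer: 248325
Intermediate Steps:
C(n) = -4*n²/9 (C(n) = -(n + n)*(n + n)/9 = -2*n*2*n/9 = -4*n²/9)
o*(C(-12) + (-11 + ((-4*(-5) + 4)*(-5))*(-6))) = 385*(-4/9*(-12)² + (-11 + ((-4*(-5) + 4)*(-5))*(-6))) = 385*(-4/9*144 + (-11 + ((20 + 4)*(-5))*(-6))) = 385*(-64 + (-11 + (24*(-5))*(-6))) = 385*(-64 + (-11 - 120*(-6))) = 385*(-64 + (-11 + 720)) = 385*(-64 + 709) = 385*645 = 248325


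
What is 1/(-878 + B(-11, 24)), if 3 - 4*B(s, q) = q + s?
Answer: -2/1761 ≈ -0.0011357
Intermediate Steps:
B(s, q) = ¾ - q/4 - s/4 (B(s, q) = ¾ - (q + s)/4 = ¾ + (-q/4 - s/4) = ¾ - q/4 - s/4)
1/(-878 + B(-11, 24)) = 1/(-878 + (¾ - ¼*24 - ¼*(-11))) = 1/(-878 + (¾ - 6 + 11/4)) = 1/(-878 - 5/2) = 1/(-1761/2) = -2/1761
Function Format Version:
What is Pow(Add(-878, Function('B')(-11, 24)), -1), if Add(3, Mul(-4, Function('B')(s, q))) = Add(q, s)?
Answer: Rational(-2, 1761) ≈ -0.0011357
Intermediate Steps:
Function('B')(s, q) = Add(Rational(3, 4), Mul(Rational(-1, 4), q), Mul(Rational(-1, 4), s)) (Function('B')(s, q) = Add(Rational(3, 4), Mul(Rational(-1, 4), Add(q, s))) = Add(Rational(3, 4), Add(Mul(Rational(-1, 4), q), Mul(Rational(-1, 4), s))) = Add(Rational(3, 4), Mul(Rational(-1, 4), q), Mul(Rational(-1, 4), s)))
Pow(Add(-878, Function('B')(-11, 24)), -1) = Pow(Add(-878, Add(Rational(3, 4), Mul(Rational(-1, 4), 24), Mul(Rational(-1, 4), -11))), -1) = Pow(Add(-878, Add(Rational(3, 4), -6, Rational(11, 4))), -1) = Pow(Add(-878, Rational(-5, 2)), -1) = Pow(Rational(-1761, 2), -1) = Rational(-2, 1761)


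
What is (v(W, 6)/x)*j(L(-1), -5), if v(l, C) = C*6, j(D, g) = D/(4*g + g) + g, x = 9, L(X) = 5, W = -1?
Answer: -104/5 ≈ -20.800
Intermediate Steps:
j(D, g) = g + D/(5*g) (j(D, g) = D/((5*g)) + g = D*(1/(5*g)) + g = D/(5*g) + g = g + D/(5*g))
v(l, C) = 6*C
(v(W, 6)/x)*j(L(-1), -5) = ((6*6)/9)*(-5 + (1/5)*5/(-5)) = ((1/9)*36)*(-5 + (1/5)*5*(-1/5)) = 4*(-5 - 1/5) = 4*(-26/5) = -104/5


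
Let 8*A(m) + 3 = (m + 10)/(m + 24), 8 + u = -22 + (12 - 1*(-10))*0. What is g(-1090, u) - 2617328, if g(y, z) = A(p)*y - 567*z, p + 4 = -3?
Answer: -44198866/17 ≈ -2.5999e+6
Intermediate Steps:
p = -7 (p = -4 - 3 = -7)
u = -30 (u = -8 + (-22 + (12 - 1*(-10))*0) = -8 + (-22 + (12 + 10)*0) = -8 + (-22 + 22*0) = -8 + (-22 + 0) = -8 - 22 = -30)
A(m) = -3/8 + (10 + m)/(8*(24 + m)) (A(m) = -3/8 + ((m + 10)/(m + 24))/8 = -3/8 + ((10 + m)/(24 + m))/8 = -3/8 + (10 + m)/(8*(24 + m)))
g(y, z) = -567*z - 6*y/17 (g(y, z) = ((-31 - 1*(-7))/(4*(24 - 7)))*y - 567*z = ((¼)*(-31 + 7)/17)*y - 567*z = ((¼)*(1/17)*(-24))*y - 567*z = -6*y/17 - 567*z = -567*z - 6*y/17)
g(-1090, u) - 2617328 = (-567*(-30) - 6/17*(-1090)) - 2617328 = (17010 + 6540/17) - 2617328 = 295710/17 - 2617328 = -44198866/17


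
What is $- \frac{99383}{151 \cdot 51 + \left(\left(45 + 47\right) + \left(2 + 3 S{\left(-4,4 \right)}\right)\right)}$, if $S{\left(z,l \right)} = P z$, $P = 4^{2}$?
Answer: $- \frac{99383}{7603} \approx -13.072$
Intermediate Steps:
$P = 16$
$S{\left(z,l \right)} = 16 z$
$- \frac{99383}{151 \cdot 51 + \left(\left(45 + 47\right) + \left(2 + 3 S{\left(-4,4 \right)}\right)\right)} = - \frac{99383}{151 \cdot 51 + \left(\left(45 + 47\right) + \left(2 + 3 \cdot 16 \left(-4\right)\right)\right)} = - \frac{99383}{7701 + \left(92 + \left(2 + 3 \left(-64\right)\right)\right)} = - \frac{99383}{7701 + \left(92 + \left(2 - 192\right)\right)} = - \frac{99383}{7701 + \left(92 - 190\right)} = - \frac{99383}{7701 - 98} = - \frac{99383}{7603}$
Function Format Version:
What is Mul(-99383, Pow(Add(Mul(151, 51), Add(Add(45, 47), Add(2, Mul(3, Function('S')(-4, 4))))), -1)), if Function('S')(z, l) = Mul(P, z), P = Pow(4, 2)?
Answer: Rational(-99383, 7603) ≈ -13.072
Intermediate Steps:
P = 16
Function('S')(z, l) = Mul(16, z)
Mul(-99383, Pow(Add(Mul(151, 51), Add(Add(45, 47), Add(2, Mul(3, Function('S')(-4, 4))))), -1)) = Mul(-99383, Pow(Add(Mul(151, 51), Add(Add(45, 47), Add(2, Mul(3, Mul(16, -4))))), -1)) = Mul(-99383, Pow(Add(7701, Add(92, Add(2, Mul(3, -64)))), -1)) = Mul(-99383, Pow(Add(7701, Add(92, Add(2, -192))), -1)) = Mul(-99383, Pow(Add(7701, Add(92, -190)), -1)) = Mul(-99383, Pow(Add(7701, -98), -1)) = Mul(-99383, Pow(7603, -1)) = Mul(-99383, Rational(1, 7603)) = Rational(-99383, 7603)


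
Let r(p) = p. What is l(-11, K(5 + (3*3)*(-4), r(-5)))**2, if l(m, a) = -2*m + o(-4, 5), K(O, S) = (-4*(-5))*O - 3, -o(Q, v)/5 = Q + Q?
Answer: 3844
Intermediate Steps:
o(Q, v) = -10*Q (o(Q, v) = -5*(Q + Q) = -10*Q)
K(O, S) = -3 + 20*O (K(O, S) = 20*O - 3 = -3 + 20*O)
l(m, a) = 40 - 2*m (l(m, a) = -2*m - 10*(-4) = -2*m + 40 = 40 - 2*m)
l(-11, K(5 + (3*3)*(-4), r(-5)))**2 = (40 - 2*(-11))**2 = (40 + 22)**2 = 62**2 = 3844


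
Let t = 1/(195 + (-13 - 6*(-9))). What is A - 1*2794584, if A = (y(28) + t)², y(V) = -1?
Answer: -155647095239/55696 ≈ -2.7946e+6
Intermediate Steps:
t = 1/236 (t = 1/(195 + (-13 + 54)) = 1/(195 + 41) = 1/236 ≈ 0.0042373)
A = 55225/55696 (A = (-1 + 1/236)² = (-235/236)² = 55225/55696 ≈ 0.99154)
A - 1*2794584 = 55225/55696 - 1*2794584 = 55225/55696 - 2794584 = -155647095239/55696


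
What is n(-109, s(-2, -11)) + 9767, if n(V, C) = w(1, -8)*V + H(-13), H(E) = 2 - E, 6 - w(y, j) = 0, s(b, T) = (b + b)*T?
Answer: 9128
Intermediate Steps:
s(b, T) = 2*T*b (s(b, T) = (2*b)*T = 2*T*b)
w(y, j) = 6 (w(y, j) = 6 - 1*0 = 6 + 0 = 6)
n(V, C) = 15 + 6*V (n(V, C) = 6*V + (2 - 1*(-13)) = 6*V + (2 + 13) = 6*V + 15 = 15 + 6*V)
n(-109, s(-2, -11)) + 9767 = (15 + 6*(-109)) + 9767 = (15 - 654) + 9767 = -639 + 9767 = 9128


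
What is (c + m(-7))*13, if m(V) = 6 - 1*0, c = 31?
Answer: 481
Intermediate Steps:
m(V) = 6 (m(V) = 6 + 0 = 6)
(c + m(-7))*13 = (31 + 6)*13 = 37*13 = 481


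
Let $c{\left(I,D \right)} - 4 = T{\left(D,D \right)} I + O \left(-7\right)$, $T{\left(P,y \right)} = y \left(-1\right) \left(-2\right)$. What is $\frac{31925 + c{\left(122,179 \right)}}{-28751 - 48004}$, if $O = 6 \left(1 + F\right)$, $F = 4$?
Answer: $- \frac{887}{903} \approx -0.98228$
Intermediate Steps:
$T{\left(P,y \right)} = 2 y$ ($T{\left(P,y \right)} = - y \left(-2\right) = 2 y$)
$O = 30$ ($O = 6 \left(1 + 4\right) = 6 \cdot 5 = 30$)
$c{\left(I,D \right)} = -206 + 2 D I$ ($c{\left(I,D \right)} = 4 + \left(2 D I + 30 \left(-7\right)\right) = 4 + \left(2 D I - 210\right) = 4 + \left(-210 + 2 D I\right) = -206 + 2 D I$)
$\frac{31925 + c{\left(122,179 \right)}}{-28751 - 48004} = \frac{31925 - \left(206 - 43676\right)}{-28751 - 48004} = \frac{31925 + \left(-206 + 43676\right)}{-76755} = \left(31925 + 43470\right) \left(- \frac{1}{76755}\right) = 75395 \left(- \frac{1}{76755}\right) = - \frac{887}{903}$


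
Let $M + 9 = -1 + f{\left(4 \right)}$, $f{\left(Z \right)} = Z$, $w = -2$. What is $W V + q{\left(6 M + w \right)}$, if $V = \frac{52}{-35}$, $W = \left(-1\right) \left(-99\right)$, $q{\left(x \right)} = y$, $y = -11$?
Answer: $- \frac{5533}{35} \approx -158.09$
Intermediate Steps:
$M = -6$ ($M = -9 + \left(-1 + 4\right) = -9 + 3 = -6$)
$q{\left(x \right)} = -11$
$W = 99$
$V = - \frac{52}{35}$ ($V = 52 \left(- \frac{1}{35}\right) = - \frac{52}{35} \approx -1.4857$)
$W V + q{\left(6 M + w \right)} = 99 \left(- \frac{52}{35}\right) - 11 = - \frac{5148}{35} - 11 = - \frac{5533}{35}$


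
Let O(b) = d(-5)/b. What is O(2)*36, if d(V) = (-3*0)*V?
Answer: 0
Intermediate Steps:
d(V) = 0 (d(V) = 0*V = 0)
O(b) = 0 (O(b) = 0/b = 0)
O(2)*36 = 0*36 = 0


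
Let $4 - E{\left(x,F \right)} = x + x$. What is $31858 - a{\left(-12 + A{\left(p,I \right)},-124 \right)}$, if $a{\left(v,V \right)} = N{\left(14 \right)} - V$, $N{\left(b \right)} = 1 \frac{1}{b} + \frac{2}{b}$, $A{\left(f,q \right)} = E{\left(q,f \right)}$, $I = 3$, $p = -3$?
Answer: $\frac{444273}{14} \approx 31734.0$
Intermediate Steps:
$E{\left(x,F \right)} = 4 - 2 x$ ($E{\left(x,F \right)} = 4 - \left(x + x\right) = 4 - 2 x$)
$A{\left(f,q \right)} = 4 - 2 q$
$N{\left(b \right)} = \frac{3}{b}$ ($N{\left(b \right)} = \frac{1}{b} + \frac{2}{b} = \frac{3}{b}$)
$a{\left(v,V \right)} = \frac{3}{14} - V$
$31858 - a{\left(-12 + A{\left(p,I \right)},-124 \right)} = 31858 - \left(\frac{3}{14} - -124\right) = 31858 - \left(\frac{3}{14} + 124\right) = 31858 - \frac{1739}{14} = \frac{444273}{14}$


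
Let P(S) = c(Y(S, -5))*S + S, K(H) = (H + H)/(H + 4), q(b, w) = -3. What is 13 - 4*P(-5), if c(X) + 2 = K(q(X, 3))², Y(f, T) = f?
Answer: 713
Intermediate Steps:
K(H) = 2*H/(4 + H) (K(H) = (2*H)/(4 + H) = 2*H/(4 + H))
c(X) = 34 (c(X) = -2 + (2*(-3)/(4 - 3))² = -2 + (2*(-3)/1)² = -2 + (2*(-3)*1)² = -2 + (-6)² = -2 + 36 = 34)
P(S) = 35*S (P(S) = 34*S + S = 35*S)
13 - 4*P(-5) = 13 - 140*(-5) = 13 - 4*(-175) = 13 + 700 = 713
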